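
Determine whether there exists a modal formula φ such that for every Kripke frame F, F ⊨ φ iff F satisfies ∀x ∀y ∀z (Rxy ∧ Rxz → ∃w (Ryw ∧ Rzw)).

Yes — defined by ◇□p → □◇p

This is a Sahlqvist condition; the .2 axiom ◇□p → □◇p defines it.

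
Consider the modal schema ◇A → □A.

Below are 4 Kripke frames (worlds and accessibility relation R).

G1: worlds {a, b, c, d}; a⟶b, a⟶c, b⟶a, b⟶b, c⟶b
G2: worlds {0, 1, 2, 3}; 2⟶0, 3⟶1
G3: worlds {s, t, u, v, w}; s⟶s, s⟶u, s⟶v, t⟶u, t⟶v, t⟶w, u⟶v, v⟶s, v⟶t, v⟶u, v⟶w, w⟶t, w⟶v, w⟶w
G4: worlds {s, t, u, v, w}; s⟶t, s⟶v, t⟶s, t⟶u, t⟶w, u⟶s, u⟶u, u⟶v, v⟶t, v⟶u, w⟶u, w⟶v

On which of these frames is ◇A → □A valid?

The schema corresponds to partial functionality: ∀x ∀y ∀z (Rxy ∧ Rxz → y = z).
G1: fails — a sees both b and c.
G2: ✓.
G3: fails — s sees both s and u.
G4: fails — s sees both t and v.

G2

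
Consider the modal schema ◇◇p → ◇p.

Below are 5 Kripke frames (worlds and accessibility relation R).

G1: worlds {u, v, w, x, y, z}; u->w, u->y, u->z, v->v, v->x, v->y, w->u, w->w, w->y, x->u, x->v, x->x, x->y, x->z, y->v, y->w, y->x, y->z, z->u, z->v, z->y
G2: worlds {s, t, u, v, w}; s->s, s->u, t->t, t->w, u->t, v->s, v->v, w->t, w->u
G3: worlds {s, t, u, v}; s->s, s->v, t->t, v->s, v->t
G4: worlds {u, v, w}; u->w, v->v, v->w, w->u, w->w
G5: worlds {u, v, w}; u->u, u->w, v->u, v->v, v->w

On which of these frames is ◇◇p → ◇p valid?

This is the axiom for transitivity; its first-order frame correspondent is ∀x ∀y ∀z (Rxy ∧ Ryz → Rxz).
G1: fails — Ryx and Rxu but not Ryu.
G2: fails — Rwt and Rtw but not Rww.
G3: fails — Rvs and Rsv but not Rvv.
G4: fails — Ruw and Rwu but not Ruu.
G5: condition met.

G5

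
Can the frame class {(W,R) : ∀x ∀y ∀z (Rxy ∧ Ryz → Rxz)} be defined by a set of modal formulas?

Yes — defined by □q → □□q

This is a Sahlqvist condition; the 4 axiom □q → □□q defines it.
Suppose □q→□□q is valid. Take Rxy, Ryz and set V(q)={w : Rxw}. Then □q at x, so □□q at x, so □q at y, so q at z, i.e. Rxz.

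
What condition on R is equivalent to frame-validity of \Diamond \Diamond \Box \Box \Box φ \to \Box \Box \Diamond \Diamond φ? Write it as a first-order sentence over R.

This is a Sahlqvist (Geach-type) schema ◇^2□^3φ → □^2◇^2φ.
Minimal-valuation argument: fix x; take any y with xR^2y and any z with xR^2z. Set V(φ) to the set of worlds R-reachable from y in exactly 3 steps. Then □^3φ holds at y, so the antecedent holds at x; validity forces ◇^2φ at z, giving a w with zR^2w and yR^3w.
First-order correspondent: \forall x \forall y \forall z ((x R^2 y \wedge x R^2 z) \to \exists w (y R^3 w \wedge z R^2 w)).

\forall x \forall y \forall z ((x R^2 y \wedge x R^2 z) \to \exists w (y R^3 w \wedge z R^2 w))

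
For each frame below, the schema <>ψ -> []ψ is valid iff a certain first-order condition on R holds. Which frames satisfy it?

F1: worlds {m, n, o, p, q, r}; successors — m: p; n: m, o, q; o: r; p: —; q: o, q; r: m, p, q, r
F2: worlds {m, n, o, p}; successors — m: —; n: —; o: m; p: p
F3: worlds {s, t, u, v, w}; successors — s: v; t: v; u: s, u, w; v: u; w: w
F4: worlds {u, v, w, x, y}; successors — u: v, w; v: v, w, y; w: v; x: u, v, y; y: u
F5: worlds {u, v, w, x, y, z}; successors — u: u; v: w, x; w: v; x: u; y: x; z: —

This is the axiom for partial functionality; its first-order frame correspondent is forall x forall y forall z (Rxy & Rxz -> y = z).
F1: fails — n sees both m and o.
F2: condition met.
F3: fails — u sees both s and u.
F4: fails — u sees both v and w.
F5: fails — v sees both w and x.

F2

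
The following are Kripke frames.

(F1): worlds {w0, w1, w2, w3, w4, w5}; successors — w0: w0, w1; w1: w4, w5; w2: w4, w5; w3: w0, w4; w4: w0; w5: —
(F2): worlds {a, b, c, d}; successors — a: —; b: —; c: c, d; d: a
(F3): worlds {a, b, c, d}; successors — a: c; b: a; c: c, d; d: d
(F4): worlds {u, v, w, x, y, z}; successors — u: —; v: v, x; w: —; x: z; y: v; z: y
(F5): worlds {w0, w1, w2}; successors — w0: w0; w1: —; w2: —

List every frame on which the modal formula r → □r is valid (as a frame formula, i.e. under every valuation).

The schema corresponds to a generalized confluence (Geach) condition: ∀x ∀z (xRz → ∃w (x = w ∧ z = w)).
(F1): fails — w0Rw1 but w0 ≠ w1.
(F2): fails — cRd but c ≠ d.
(F3): fails — aRc but a ≠ c.
(F4): fails — vRx but v ≠ x.
(F5): satisfies the condition.

(F5)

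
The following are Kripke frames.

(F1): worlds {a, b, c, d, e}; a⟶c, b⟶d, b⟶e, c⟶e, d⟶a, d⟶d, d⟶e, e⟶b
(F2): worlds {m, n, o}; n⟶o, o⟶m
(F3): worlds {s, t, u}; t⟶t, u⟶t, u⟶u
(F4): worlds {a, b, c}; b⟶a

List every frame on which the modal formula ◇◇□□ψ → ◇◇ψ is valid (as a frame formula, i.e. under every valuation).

The schema corresponds to a generalized confluence (Geach) condition: ∀x ∀y (xR²y → ∃w (yR²w ∧ xR²w)).
(F1): ✓.
(F2): fails — nR²m but no w with mR²w and nR²w.
(F3): ✓.
(F4): ✓.

(F1), (F3), (F4)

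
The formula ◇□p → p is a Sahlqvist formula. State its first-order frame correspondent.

This schema is equivalent to the B axiom p → □◇p.
It corresponds to symmetry: ∀x ∀y (Rxy → Ryx).

symmetry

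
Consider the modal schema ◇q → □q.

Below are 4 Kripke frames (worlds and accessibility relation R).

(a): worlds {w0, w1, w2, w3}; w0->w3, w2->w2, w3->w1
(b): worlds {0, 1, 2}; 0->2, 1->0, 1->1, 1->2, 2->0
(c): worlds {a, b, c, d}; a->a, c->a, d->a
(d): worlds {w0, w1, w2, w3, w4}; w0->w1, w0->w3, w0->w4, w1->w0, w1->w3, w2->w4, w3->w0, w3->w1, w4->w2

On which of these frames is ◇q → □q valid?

(a), (c)

The schema corresponds to partial functionality: ∀x ∀y ∀z (Rxy ∧ Rxz → y = z).
(a): ✓.
(b): fails — 1 sees both 0 and 1.
(c): ✓.
(d): fails — w0 sees both w1 and w3.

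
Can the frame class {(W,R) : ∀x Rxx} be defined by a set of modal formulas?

Yes — defined by □q → q

The condition is reflexivity. A defining modal formula is □q → q.
Suppose □q→q is valid. At any x set V(q)={w : Rxw}. Then □q holds at x, so q holds at x, i.e. Rxx.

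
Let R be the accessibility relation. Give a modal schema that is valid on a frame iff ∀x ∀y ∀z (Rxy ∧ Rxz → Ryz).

This is the Euclidean property; the standard corresponding axiom is 5: ◇p → □◇p.
Suppose ◇p→□◇p is valid. Take Rxy, Rxz and set V(p)={y}. Then ◇p at x, so □◇p at x, so ◇p at z, so some w with Rzw has p; w=y, i.e. Rzy. By symmetry of the argument, Ryz.

◇p → □◇p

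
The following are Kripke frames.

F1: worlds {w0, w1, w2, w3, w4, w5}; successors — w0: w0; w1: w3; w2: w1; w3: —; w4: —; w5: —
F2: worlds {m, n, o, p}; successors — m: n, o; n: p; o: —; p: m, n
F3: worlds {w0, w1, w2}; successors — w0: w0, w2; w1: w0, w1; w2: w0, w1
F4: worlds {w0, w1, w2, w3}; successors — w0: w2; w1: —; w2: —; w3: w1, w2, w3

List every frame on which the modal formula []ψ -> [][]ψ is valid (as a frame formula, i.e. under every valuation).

Frame correspondent (Sahlqvist): forall x forall y forall z (Rxy & Ryz -> Rxz) — i.e. transitivity.
F1: fails — Rw2w1 and Rw1w3 but not Rw2w3.
F2: fails — Rpm and Rmo but not Rpo.
F3: fails — Rw1w0 and Rw0w2 but not Rw1w2.
F4: condition met.

F4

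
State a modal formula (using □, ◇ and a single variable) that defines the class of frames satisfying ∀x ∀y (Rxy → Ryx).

q → □◇q

The condition is symmetry. The B schema q → □◇q defines it.
Suppose q→□◇q is valid. Take Rxy and set V(q)={x}. Then q at x, so □◇q at x, so ◇q at y, so some z with Ryz has q; z=x, i.e. Ryx.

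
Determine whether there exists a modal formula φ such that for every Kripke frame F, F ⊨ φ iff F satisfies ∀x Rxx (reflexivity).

Yes: it is reflexivity, defined by the T schema □r → r.

Yes, by □r → r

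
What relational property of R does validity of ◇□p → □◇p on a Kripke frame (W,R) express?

Convergence

Suppose ◇□p→□◇p is valid. Take Rxy, Rxz and set V(p)={w : Ryw}. Then □p at y so ◇□p at x, so □◇p at x, so ◇p at z, giving w with Rzw and Ryw.
Conversely, any frame satisfying ∀x ∀y ∀z (Rxy ∧ Rxz → ∃w (Ryw ∧ Rzw)) validates the schema.
Frame condition: ∀x ∀y ∀z (Rxy ∧ Rxz → ∃w (Ryw ∧ Rzw)).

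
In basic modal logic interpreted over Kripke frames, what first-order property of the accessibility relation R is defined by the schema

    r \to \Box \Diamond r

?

symmetry

This schema is the B axiom.
Its frame correspondent is symmetry — \forall x \forall y (Rxy \to Ryx).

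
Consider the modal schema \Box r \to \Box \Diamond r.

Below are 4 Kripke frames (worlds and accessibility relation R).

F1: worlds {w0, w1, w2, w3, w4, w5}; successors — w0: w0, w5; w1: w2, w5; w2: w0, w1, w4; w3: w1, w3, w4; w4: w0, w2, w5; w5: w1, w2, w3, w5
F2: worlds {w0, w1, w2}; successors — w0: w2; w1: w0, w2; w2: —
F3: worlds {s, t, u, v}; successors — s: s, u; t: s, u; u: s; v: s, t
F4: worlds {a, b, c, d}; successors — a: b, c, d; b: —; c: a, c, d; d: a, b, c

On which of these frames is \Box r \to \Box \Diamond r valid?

F3

This is the axiom for a generalized confluence (Geach) condition; its first-order frame correspondent is \forall x \forall z (xRz \to \exists w (xRw \wedge zRw)).
F1: fails — w1Rw2 but no w with w1Rw and w2Rw.
F2: fails — w0Rw2 but no w with w0Rw and w2Rw.
F3: satisfies the condition.
F4: fails — aRb but no w with aRw and bRw.
Valid on: F3.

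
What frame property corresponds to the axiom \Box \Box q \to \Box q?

density

Suppose □□q→□q is valid. Take Rxy and set V(q)={w : xR²w}. Then □□q at x, so □q at x, so q at y, i.e. ∃z(Rxz∧Rzy).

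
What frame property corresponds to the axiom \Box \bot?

Emptiness of R

This schema is the Ver axiom.
Its frame correspondent is emptiness of R — \forall x \forall y \neg Rxy.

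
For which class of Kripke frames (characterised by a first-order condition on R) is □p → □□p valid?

transitivity

This schema is the 4 axiom.
It corresponds to transitivity: ∀x ∀y ∀z (Rxy ∧ Ryz → Rxz).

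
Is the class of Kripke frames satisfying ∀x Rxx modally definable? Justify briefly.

Yes — defined by □p → p

Yes: it is reflexivity, defined by the T schema □p → p.
Suppose □p→p is valid. At any x set V(p)={w : Rxw}. Then □p holds at x, so p holds at x, i.e. Rxx.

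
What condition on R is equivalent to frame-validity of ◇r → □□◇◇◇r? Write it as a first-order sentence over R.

∀x ∀y ∀z ((xRy ∧ xR²z) → ∃w (y = w ∧ zR³w))

This is a Sahlqvist (Geach-type) schema ◇^1□^0r → □^2◇^3r.
Minimal-valuation argument: fix x; take any y with xR^1y and any z with xR^2z. Set V(r) to the set of worlds R-reachable from y in exactly 0 steps. Then □^0r holds at y, so the antecedent holds at x; validity forces ◇^3r at z, giving a w with zR^3w and yR^0w.
First-order correspondent: ∀x ∀y ∀z ((xRy ∧ xR²z) → ∃w (y = w ∧ zR³w)).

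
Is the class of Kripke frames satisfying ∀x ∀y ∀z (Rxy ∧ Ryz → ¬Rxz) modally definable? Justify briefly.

Any modally definable frame class is closed under surjective bounded morphisms.
The 3-cycle (worlds 0,1,2 with 0→1→2→0) is intransitive. Mapping every world to a single reflexive point • is a surjective bounded morphism; the reflexive point is not intransitive (R••∧R•• but R••).
Hence intransitivity is not modally definable.

Not modally definable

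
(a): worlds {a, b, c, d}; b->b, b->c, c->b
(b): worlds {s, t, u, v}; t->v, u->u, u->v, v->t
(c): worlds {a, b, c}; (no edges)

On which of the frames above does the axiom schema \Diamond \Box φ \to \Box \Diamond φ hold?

This is the axiom for convergence; its first-order frame correspondent is \forall x \forall y \forall z (Rxy \wedge Rxz \to \exists w (Ryw \wedge Rzw)).
(a): condition met.
(b): fails — Ruv and Ruu but v and u have no common successor.
(c): condition met.
Valid on: (a), (c).

(a), (c)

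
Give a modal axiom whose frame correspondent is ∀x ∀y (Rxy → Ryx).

r → □◇r

This is symmetry; the standard corresponding axiom is B: r → □◇r.
Suppose r→□◇r is valid. Take Rxy and set V(r)={x}. Then r at x, so □◇r at x, so ◇r at y, so some z with Ryz has r; z=x, i.e. Ryx.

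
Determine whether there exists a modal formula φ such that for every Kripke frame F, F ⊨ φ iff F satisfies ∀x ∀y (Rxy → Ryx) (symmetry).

Definable; r → □◇r defines it

The condition is symmetry. A defining modal formula is r → □◇r.
Suppose r→□◇r is valid. Take Rxy and set V(r)={x}. Then r at x, so □◇r at x, so ◇r at y, so some z with Ryz has r; z=x, i.e. Ryx.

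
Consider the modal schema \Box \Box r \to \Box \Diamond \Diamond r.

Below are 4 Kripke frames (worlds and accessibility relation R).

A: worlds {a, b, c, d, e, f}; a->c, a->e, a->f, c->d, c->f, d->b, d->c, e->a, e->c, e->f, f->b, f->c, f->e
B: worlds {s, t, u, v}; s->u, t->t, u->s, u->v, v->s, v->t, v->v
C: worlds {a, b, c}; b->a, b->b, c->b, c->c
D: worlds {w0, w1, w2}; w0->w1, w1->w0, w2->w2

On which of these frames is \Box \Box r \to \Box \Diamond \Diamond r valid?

B

The schema corresponds to a generalized confluence (Geach) condition: \forall x \forall z (xRz \to \exists w (x R^2 w \wedge z R^2 w)).
A: fails — cRd but no w with cR²w and dR²w.
B: holds.
C: fails — bRa but no w with bR²w and aR²w.
D: fails — w0Rw1 but no w with w0R²w and w1R²w.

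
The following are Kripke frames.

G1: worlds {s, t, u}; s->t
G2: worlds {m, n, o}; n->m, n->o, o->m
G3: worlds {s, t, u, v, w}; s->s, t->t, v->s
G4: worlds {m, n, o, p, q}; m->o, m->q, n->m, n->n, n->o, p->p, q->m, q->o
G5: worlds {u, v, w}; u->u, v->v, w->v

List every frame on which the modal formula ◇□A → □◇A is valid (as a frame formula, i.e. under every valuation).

This is the axiom for convergence; its first-order frame correspondent is ∀x ∀y ∀z (Rxy ∧ Rxz → ∃w (Ryw ∧ Rzw)).
G1: fails — Rst and Rst but t and t have no common successor.
G2: fails — Rno and Rnm but o and m have no common successor.
G3: satisfies the condition.
G4: fails — Rmo and Rmo but o and o have no common successor.
G5: satisfies the condition.

G3, G5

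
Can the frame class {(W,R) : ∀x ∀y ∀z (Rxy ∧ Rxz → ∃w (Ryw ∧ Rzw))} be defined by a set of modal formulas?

Definable; ◇□r → □◇r defines it

Yes: it is convergence, defined by the .2 schema ◇□r → □◇r.
Suppose ◇□r→□◇r is valid. Take Rxy, Rxz and set V(r)={w : Ryw}. Then □r at y so ◇□r at x, so □◇r at x, so ◇r at z, giving w with Rzw and Ryw.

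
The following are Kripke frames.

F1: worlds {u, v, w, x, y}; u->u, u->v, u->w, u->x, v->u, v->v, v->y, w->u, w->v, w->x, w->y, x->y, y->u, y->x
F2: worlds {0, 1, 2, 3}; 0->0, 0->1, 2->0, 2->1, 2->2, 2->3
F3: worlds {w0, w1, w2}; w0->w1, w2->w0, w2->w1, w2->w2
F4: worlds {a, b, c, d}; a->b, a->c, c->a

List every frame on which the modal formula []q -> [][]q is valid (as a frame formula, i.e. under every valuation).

F2, F3

The schema corresponds to transitivity: forall x forall y forall z (Rxy & Ryz -> Rxz).
F1: fails — Ruv and Rvy but not Ruy.
F2: holds.
F3: holds.
F4: fails — Rac and Rca but not Raa.
Valid on: F2, F3.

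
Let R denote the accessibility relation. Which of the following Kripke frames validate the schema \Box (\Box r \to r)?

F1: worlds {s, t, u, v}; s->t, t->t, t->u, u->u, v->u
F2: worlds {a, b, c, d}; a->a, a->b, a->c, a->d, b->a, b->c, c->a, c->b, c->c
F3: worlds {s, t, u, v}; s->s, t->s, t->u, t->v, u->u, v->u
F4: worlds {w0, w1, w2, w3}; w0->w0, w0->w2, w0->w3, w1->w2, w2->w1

F1

This is the axiom for shift-reflexivity; its first-order frame correspondent is \forall x \forall y (Rxy \to Ryy).
F1: ✓.
F2: fails — Rab but not Rbb.
F3: fails — Rtv but not Rvv.
F4: fails — Rw1w2 but not Rw2w2.
Valid on: F1.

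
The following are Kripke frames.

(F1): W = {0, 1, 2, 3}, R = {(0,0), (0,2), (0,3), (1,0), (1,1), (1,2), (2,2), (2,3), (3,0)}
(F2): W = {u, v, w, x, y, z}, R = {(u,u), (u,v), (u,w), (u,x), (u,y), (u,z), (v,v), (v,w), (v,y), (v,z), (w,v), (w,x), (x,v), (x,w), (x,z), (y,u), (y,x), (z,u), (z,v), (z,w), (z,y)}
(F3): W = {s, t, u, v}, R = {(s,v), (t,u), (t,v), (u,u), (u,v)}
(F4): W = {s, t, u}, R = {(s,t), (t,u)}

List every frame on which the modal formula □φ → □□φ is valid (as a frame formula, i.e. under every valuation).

(F3)

Frame correspondent (Sahlqvist): ∀x ∀y ∀z (Rxy ∧ Ryz → Rxz) — i.e. transitivity.
(F1): fails — R10 and R03 but not R13.
(F2): fails — Ryx and Rxv but not Ryv.
(F3): ✓.
(F4): fails — Rst and Rtu but not Rsu.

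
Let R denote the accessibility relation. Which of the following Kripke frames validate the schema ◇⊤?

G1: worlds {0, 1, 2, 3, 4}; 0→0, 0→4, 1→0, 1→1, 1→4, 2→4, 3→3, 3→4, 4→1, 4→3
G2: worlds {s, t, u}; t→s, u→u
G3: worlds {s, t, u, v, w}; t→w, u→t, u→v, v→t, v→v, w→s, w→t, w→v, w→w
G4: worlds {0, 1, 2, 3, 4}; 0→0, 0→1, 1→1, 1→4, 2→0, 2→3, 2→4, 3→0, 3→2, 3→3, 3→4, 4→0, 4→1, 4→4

G1, G4

This is the axiom for seriality; its first-order frame correspondent is ∀x ∃y Rxy.
G1: ✓.
G2: fails — world s has no successor.
G3: fails — world s has no successor.
G4: ✓.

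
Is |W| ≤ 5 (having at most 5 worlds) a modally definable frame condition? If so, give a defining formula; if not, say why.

Modal frame validity is preserved under disjoint unions.
Any modal formula valid on each of 6 disjoint one-world frames is valid on their disjoint union (validity is preserved under disjoint unions). Each one-world frame has |W|=1≤5, but the union has |W|=6.
So no modal formula (or set of formulas) defines exactly the |W|≤5 frames.

No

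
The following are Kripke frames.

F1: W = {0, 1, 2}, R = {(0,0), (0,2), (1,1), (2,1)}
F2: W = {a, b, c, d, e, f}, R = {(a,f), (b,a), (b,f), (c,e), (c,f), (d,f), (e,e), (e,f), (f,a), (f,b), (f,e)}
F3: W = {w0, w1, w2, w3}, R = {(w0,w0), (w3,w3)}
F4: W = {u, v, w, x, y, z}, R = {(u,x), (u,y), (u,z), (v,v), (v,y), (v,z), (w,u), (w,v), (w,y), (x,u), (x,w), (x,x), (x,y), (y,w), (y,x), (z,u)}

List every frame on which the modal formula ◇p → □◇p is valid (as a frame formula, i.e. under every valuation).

This is the axiom for the Euclidean property; its first-order frame correspondent is ∀x ∀y ∀z (Rxy ∧ Rxz → Ryz).
F1: fails — R02 and R00 but not R20.
F2: fails — Raf and Raf but not Rff.
F3: ✓.
F4: fails — Ruz and Ruz but not Rzz.

F3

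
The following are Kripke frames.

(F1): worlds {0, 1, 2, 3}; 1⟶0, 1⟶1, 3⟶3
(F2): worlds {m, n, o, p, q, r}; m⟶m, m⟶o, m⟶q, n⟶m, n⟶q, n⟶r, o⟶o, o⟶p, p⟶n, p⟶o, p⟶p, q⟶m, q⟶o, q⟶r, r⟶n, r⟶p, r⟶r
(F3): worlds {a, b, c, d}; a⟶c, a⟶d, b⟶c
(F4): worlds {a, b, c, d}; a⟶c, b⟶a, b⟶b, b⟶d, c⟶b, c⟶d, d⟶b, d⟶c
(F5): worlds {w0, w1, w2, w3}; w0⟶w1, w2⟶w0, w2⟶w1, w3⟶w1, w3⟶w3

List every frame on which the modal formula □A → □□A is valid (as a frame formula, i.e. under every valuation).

Frame correspondent (Sahlqvist): ∀x ∀y ∀z (Rxy ∧ Ryz → Rxz) — i.e. transitivity.
(F1): condition met.
(F2): fails — Rnr and Rrn but not Rnn.
(F3): condition met.
(F4): fails — Rcd and Rdc but not Rcc.
(F5): condition met.
Valid on: (F1), (F3), (F5).

(F1), (F3), (F5)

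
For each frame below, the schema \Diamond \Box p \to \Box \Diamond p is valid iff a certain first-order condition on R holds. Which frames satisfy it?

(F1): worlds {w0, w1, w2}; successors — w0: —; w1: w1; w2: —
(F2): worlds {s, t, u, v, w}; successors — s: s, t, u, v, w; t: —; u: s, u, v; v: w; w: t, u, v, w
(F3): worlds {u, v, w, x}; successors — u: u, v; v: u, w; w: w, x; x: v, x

(F1)

This is the axiom for convergence; its first-order frame correspondent is \forall x \forall y \forall z (Rxy \wedge Rxz \to \exists w (Ryw \wedge Rzw)).
(F1): holds.
(F2): fails — Rsv and Rsu but v and u have no common successor.
(F3): fails — Rvw and Rvu but w and u have no common successor.
Valid on: (F1).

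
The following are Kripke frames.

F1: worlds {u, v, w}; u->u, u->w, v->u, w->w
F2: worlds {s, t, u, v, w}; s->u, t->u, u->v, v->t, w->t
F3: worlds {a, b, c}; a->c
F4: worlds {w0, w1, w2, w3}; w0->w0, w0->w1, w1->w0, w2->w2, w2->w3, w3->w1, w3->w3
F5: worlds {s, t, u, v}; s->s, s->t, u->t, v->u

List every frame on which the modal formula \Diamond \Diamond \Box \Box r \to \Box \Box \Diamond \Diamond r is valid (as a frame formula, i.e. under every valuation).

Frame correspondent (Sahlqvist): \forall x \forall y \forall z ((x R^2 y \wedge x R^2 z) \to \exists w (y R^2 w \wedge z R^2 w)) — i.e. a generalized confluence (Geach) condition.
F1: satisfies the condition.
F2: satisfies the condition.
F3: satisfies the condition.
F4: satisfies the condition.
F5: fails — sR²s, sR²t but no w with sR²w and tR²w.
Valid on: F1, F2, F3, F4.

F1, F2, F3, F4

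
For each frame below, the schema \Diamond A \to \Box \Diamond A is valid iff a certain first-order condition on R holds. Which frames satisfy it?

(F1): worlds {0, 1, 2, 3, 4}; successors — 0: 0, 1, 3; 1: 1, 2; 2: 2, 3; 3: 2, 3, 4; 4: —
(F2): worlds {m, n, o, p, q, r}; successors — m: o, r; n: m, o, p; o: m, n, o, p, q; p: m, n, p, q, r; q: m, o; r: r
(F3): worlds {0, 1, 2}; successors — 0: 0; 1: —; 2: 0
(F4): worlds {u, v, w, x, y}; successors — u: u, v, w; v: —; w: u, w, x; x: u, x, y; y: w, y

(F3)

The schema corresponds to the Euclidean property: \forall x \forall y \forall z (Rxy \wedge Rxz \to Ryz).
(F1): fails — R01 and R00 but not R10.
(F2): fails — Rmr and Rmo but not Rro.
(F3): holds.
(F4): fails — Ruv and Ruv but not Rvv.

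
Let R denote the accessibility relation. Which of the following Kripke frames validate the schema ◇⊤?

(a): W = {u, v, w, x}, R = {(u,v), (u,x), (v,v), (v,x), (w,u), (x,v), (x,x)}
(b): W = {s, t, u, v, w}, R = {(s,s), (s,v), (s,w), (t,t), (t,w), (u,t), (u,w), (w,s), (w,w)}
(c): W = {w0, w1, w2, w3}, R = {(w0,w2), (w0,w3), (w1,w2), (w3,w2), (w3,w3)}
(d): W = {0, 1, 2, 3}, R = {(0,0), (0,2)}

(a)

This is the axiom for seriality; its first-order frame correspondent is ∀x ∃y Rxy.
(a): holds.
(b): fails — world v has no successor.
(c): fails — world w2 has no successor.
(d): fails — world 1 has no successor.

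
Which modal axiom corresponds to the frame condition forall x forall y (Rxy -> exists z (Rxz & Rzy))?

The condition is density. The C4 schema □□s → □s defines it.
Suppose □□s→□s is valid. Take Rxy and set V(s)={w : xR²w}. Then □□s at x, so □s at x, so s at y, i.e. ∃z(Rxz∧Rzy).

□□s → □s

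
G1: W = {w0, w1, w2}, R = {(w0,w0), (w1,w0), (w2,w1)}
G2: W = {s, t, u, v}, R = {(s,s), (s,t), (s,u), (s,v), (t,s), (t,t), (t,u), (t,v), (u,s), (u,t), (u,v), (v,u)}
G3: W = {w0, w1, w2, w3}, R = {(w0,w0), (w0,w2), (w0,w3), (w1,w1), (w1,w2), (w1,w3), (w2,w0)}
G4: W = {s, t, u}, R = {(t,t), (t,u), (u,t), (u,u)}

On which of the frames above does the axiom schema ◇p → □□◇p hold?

G4

The schema corresponds to a generalized confluence (Geach) condition: ∀x ∀y ∀z ((xRy ∧ xR²z) → ∃w (y = w ∧ zRw)).
G1: fails — w2Rw1, w2R²w0 but no w with w1=w and w0Rw.
G2: fails — sRs, sR²v but no w with s=w and vRw.
G3: fails — w0Rw0, w0R²w3 but no w with w0=w and w3Rw.
G4: satisfies the condition.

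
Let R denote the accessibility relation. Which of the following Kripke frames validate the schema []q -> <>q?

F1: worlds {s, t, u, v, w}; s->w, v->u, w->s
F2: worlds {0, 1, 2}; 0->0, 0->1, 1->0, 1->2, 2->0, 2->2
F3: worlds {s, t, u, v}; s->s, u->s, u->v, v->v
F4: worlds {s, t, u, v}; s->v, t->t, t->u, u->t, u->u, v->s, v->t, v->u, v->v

Frame correspondent (Sahlqvist): forall x exists y Rxy — i.e. seriality.
F1: fails — world t has no successor.
F2: condition met.
F3: fails — world t has no successor.
F4: condition met.

F2, F4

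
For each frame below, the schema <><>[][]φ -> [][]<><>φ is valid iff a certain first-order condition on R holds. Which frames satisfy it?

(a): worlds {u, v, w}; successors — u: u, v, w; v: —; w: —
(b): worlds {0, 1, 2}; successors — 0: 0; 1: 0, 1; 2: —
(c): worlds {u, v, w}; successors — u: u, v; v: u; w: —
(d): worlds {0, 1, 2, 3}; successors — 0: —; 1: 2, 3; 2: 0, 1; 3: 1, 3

(b), (c)

Frame correspondent (Sahlqvist): forall x forall y forall z ((x R^2 y & x R^2 z) -> exists w (y R^2 w & z R^2 w)) — i.e. a generalized confluence (Geach) condition.
(a): fails — uR²u, uR²v but no t with uR²t and vR²t.
(b): condition met.
(c): condition met.
(d): fails — 1R²0, 1R²0 but no w with 0R²w and 0R²w.
Valid on: (b), (c).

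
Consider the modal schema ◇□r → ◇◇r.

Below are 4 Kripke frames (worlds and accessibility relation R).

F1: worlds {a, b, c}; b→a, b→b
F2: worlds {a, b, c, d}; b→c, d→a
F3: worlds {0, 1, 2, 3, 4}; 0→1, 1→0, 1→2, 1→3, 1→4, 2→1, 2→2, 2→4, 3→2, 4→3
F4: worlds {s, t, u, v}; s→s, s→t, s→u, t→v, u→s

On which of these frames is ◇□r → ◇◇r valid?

The schema corresponds to a generalized confluence (Geach) condition: ∀x ∀y (xRy → ∃w (yRw ∧ xR²w)).
F1: fails — bRa but no w with aRw and bR²w.
F2: fails — bRc but no w with cRw and bR²w.
F3: satisfies the condition.
F4: fails — tRv but no w with vRw and tR²w.
Valid on: F3.

F3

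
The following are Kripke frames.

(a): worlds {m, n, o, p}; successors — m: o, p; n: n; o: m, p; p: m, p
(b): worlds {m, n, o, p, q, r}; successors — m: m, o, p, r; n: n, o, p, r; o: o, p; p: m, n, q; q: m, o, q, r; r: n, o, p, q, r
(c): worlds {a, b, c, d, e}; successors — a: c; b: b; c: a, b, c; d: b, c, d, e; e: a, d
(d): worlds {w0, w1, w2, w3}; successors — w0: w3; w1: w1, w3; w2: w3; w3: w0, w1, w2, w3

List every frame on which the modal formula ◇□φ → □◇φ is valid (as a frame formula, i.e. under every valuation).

(a), (d)

This is the axiom for convergence; its first-order frame correspondent is ∀x ∀y ∀z (Rxy ∧ Rxz → ∃w (Ryw ∧ Rzw)).
(a): holds.
(b): fails — Rmp and Rmo but p and o have no common successor.
(c): fails — Rcb and Rca but b and a have no common successor.
(d): holds.
Valid on: (a), (d).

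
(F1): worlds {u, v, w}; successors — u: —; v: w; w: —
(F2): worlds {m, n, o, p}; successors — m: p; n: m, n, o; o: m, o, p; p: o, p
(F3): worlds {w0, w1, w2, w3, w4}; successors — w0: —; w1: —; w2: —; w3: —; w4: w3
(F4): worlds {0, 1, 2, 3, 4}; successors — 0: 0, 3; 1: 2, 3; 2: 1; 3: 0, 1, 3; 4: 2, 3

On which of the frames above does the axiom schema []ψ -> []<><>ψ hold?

This is the axiom for a generalized confluence (Geach) condition; its first-order frame correspondent is forall x forall z (xRz -> exists w (xRw & z R^2 w)).
(F1): fails — vRw but no t with vRt and wR²t.
(F2): ✓.
(F3): fails — w4Rw3 but no w with w4Rw and w3R²w.
(F4): ✓.

(F2), (F4)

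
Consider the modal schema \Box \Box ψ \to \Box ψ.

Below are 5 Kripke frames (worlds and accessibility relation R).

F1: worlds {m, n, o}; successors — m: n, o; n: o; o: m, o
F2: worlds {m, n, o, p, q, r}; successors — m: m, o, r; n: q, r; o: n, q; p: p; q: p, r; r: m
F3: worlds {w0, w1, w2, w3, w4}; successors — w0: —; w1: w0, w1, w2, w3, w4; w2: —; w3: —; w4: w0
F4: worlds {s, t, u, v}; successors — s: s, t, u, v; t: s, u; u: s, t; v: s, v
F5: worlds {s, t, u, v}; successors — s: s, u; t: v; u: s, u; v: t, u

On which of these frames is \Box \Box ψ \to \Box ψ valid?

F4

Frame correspondent (Sahlqvist): \forall x \forall y (Rxy \to \exists z (Rxz \wedge Rzy)) — i.e. density.
F1: fails — Rmn but no z with Rmz and Rzn.
F2: fails — Ron but no z with Roz and Rzn.
F3: fails — Rw4w0 but no z with Rw4z and Rzw0.
F4: holds.
F5: fails — Rtv but no z with Rtz and Rzv.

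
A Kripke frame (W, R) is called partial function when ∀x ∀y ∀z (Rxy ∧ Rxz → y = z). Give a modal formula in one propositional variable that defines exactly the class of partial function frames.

This is partial functionality; the standard corresponding axiom is CD: ◇q → □q.
Suppose ◇q→□q is valid. Take Rxy, Rxz and set V(q)={y}. Then ◇q at x, so □q at x, so q at z, i.e. z=y.

◇q → □q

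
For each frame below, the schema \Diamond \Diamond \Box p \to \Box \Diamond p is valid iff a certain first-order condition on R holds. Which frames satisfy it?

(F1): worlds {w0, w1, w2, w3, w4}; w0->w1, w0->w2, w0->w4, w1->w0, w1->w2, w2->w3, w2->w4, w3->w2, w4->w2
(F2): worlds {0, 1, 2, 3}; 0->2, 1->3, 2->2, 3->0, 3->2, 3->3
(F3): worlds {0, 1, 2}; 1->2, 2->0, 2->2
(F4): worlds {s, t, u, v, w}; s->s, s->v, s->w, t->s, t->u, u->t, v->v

The schema corresponds to a generalized confluence (Geach) condition: \forall x \forall y \forall z ((x R^2 y \wedge xRz) \to \exists w (yRw \wedge zRw)).
(F1): fails — w0R²w2, w0Rw1 but no w with w2Rw and w1Rw.
(F2): holds.
(F3): fails — 1R²0, 1R2 but no w with 0Rw and 2Rw.
(F4): fails — sR²s, sRw but no w* with sRw* and wRw*.
Valid on: (F2).

(F2)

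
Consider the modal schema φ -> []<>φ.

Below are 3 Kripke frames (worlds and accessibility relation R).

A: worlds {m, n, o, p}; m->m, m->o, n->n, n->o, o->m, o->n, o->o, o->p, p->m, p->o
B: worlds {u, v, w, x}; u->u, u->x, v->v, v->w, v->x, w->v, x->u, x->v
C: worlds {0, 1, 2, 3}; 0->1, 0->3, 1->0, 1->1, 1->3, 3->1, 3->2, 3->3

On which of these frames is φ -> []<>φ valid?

B

This is the axiom for symmetry; its first-order frame correspondent is forall x forall y (Rxy -> Ryx).
A: fails — Rpm but not Rmp.
B: satisfies the condition.
C: fails — R32 but not R23.
Valid on: B.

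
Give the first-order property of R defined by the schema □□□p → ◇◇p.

∀x ∃w (xR³w ∧ xR²w)

This is a Sahlqvist (Geach-type) schema ◇^0□^3p → □^0◇^2p.
Minimal-valuation argument: fix x; take any y with xR^0y and any z with xR^0z. Set V(p) to the set of worlds R-reachable from y in exactly 3 steps. Then □^3p holds at y, so the antecedent holds at x; validity forces ◇^2p at z, giving a w with zR^2w and yR^3w.
First-order correspondent: ∀x ∃w (xR³w ∧ xR²w).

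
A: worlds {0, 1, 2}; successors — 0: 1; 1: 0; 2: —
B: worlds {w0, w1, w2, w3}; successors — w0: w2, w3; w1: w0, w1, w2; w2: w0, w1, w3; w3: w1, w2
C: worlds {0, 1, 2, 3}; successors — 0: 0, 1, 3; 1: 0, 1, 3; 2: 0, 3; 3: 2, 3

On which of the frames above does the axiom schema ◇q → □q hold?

A

Frame correspondent (Sahlqvist): ∀x ∀y ∀z (Rxy ∧ Rxz → y = z) — i.e. partial functionality.
A: ✓.
B: fails — w0 sees both w2 and w3.
C: fails — 0 sees both 0 and 1.
Valid on: A.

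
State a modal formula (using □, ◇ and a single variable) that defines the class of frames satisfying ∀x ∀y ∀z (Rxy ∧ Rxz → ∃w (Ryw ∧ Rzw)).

◇□q → □◇q

A defining formula is ◇□q → □◇q (the .2 axiom).
Suppose ◇□q→□◇q is valid. Take Rxy, Rxz and set V(q)={w : Ryw}. Then □q at y so ◇□q at x, so □◇q at x, so ◇q at z, giving w with Rzw and Ryw.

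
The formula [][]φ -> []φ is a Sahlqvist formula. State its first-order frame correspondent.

density: forall x forall y (Rxy -> exists z (Rxz & Rzy))

This schema is the C4 axiom.
Its frame correspondent is density — forall x forall y (Rxy -> exists z (Rxz & Rzy)).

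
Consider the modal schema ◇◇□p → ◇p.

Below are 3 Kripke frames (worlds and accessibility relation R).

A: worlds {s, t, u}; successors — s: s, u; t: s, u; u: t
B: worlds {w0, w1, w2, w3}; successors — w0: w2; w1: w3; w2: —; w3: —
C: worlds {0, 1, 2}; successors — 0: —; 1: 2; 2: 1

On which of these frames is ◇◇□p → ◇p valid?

The schema corresponds to a generalized confluence (Geach) condition: ∀x ∀y (xR²y → ∃w (yRw ∧ xRw)).
A: fails — sR²u but no w with uRw and sRw.
B: holds.
C: holds.

B, C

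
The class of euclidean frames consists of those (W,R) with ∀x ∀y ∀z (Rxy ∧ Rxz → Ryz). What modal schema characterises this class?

◇q → □◇q

A defining formula is ◇q → □◇q (the 5 axiom).
Suppose ◇q→□◇q is valid. Take Rxy, Rxz and set V(q)={y}. Then ◇q at x, so □◇q at x, so ◇q at z, so some w with Rzw has q; w=y, i.e. Rzy. By symmetry of the argument, Ryz.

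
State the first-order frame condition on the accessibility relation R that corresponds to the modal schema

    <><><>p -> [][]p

forall x forall y forall z ((x R^3 y & x R^2 z) -> exists w (y = w & z = w))

This is a Sahlqvist (Geach-type) schema ◇^3□^0p → □^2◇^0p.
Minimal-valuation argument: fix x; take any y with xR^3y and any z with xR^2z. Set V(p) to the set of worlds R-reachable from y in exactly 0 steps. Then □^0p holds at y, so the antecedent holds at x; validity forces ◇^0p at z, giving a w with zR^0w and yR^0w.
First-order correspondent: forall x forall y forall z ((x R^3 y & x R^2 z) -> exists w (y = w & z = w)).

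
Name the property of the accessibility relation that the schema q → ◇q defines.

This schema is equivalent to the T axiom □q → q.
It corresponds to reflexivity: ∀x Rxx.

reflexivity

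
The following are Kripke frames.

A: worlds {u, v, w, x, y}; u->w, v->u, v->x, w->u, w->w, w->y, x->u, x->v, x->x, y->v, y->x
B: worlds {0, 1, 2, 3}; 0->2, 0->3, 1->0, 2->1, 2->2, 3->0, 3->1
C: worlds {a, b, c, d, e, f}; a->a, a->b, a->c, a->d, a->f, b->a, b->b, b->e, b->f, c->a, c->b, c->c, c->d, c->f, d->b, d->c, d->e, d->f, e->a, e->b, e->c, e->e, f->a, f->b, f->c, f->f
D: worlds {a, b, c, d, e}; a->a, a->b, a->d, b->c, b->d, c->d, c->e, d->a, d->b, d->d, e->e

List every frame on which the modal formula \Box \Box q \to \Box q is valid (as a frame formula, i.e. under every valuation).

Frame correspondent (Sahlqvist): \forall x \forall y (Rxy \to \exists z (Rxz \wedge Rzy)) — i.e. density.
A: ✓.
B: fails — R10 but no z with R1z and Rz0.
C: ✓.
D: fails — Rbc but no z with Rbz and Rzc.
Valid on: A, C.

A, C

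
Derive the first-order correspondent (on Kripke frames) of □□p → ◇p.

∀x ∃w (xR²w ∧ xRw)

This is a Sahlqvist (Geach-type) schema ◇^0□^2p → □^0◇^1p.
Minimal-valuation argument: fix x; take any y with xR^0y and any z with xR^0z. Set V(p) to the set of worlds R-reachable from y in exactly 2 steps. Then □^2p holds at y, so the antecedent holds at x; validity forces ◇^1p at z, giving a w with zR^1w and yR^2w.
First-order correspondent: ∀x ∃w (xR²w ∧ xRw).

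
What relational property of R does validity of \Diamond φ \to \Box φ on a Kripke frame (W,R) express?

Suppose ◇φ→□φ is valid. Take Rxy, Rxz and set V(φ)={y}. Then ◇φ at x, so □φ at x, so φ at z, i.e. z=y.

partial functionality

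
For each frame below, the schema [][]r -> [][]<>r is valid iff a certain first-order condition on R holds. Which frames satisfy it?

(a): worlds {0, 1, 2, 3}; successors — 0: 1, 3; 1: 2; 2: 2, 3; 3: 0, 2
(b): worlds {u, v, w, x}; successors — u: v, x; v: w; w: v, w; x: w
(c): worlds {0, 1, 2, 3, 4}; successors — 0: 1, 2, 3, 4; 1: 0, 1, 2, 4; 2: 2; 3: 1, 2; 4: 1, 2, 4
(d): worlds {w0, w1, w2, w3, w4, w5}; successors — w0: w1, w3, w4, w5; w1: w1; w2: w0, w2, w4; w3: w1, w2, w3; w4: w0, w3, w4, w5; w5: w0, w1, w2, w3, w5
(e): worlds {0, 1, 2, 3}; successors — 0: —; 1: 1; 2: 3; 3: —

(b), (c), (d), (e)

The schema corresponds to a generalized confluence (Geach) condition: forall x forall z (x R^2 z -> exists w (x R^2 w & zRw)).
(a): fails — 0R²0 but no w with 0R²w and 0Rw.
(b): holds.
(c): holds.
(d): holds.
(e): holds.
Valid on: (b), (c), (d), (e).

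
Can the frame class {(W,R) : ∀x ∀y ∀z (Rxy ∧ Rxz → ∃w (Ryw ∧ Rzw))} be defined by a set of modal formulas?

Yes — defined by ◇□q → □◇q

The condition is convergence. A defining modal formula is ◇□q → □◇q.
Suppose ◇□q→□◇q is valid. Take Rxy, Rxz and set V(q)={w : Ryw}. Then □q at y so ◇□q at x, so □◇q at x, so ◇q at z, giving w with Rzw and Ryw.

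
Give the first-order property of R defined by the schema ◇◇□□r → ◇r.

∀x ∀y (xR²y → ∃w (yR²w ∧ xRw))

This is a Sahlqvist (Geach-type) schema ◇^2□^2r → □^0◇^1r.
First-order correspondent: ∀x ∀y (xR²y → ∃w (yR²w ∧ xRw)).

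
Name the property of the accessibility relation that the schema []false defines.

emptiness of R: forall x forall y ~Rxy

□⊥ is valid iff no world has any successor (otherwise □⊥ fails at any world with one).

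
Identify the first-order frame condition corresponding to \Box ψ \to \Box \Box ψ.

transitivity: \forall x \forall y \forall z (Rxy \wedge Ryz \to Rxz)

Suppose □ψ→□□ψ is valid. Take Rxy, Ryz and set V(ψ)={w : Rxw}. Then □ψ at x, so □□ψ at x, so □ψ at y, so ψ at z, i.e. Rxz.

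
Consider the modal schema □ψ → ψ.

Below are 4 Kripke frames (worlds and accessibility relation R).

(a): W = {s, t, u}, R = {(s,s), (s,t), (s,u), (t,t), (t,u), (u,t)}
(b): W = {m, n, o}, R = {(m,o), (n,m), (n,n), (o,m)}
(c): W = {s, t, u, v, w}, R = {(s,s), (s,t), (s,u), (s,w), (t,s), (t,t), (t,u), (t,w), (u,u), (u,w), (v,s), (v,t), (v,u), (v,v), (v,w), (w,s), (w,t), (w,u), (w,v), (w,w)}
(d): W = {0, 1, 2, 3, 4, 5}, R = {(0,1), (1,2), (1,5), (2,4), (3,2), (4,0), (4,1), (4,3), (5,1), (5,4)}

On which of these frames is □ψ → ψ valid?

(c)

Frame correspondent (Sahlqvist): ∀x Rxx — i.e. reflexivity.
(a): fails — world u does not see itself.
(b): fails — world m does not see itself.
(c): holds.
(d): fails — world 0 does not see itself.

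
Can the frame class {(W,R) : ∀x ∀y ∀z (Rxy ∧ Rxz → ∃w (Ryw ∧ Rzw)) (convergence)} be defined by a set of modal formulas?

Yes — defined by ◇□r → □◇r

Yes: it is convergence, defined by the .2 schema ◇□r → □◇r.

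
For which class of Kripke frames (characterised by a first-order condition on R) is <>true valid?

This is a form of the D axiom.
Its frame correspondent is seriality — forall x exists y Rxy.

seriality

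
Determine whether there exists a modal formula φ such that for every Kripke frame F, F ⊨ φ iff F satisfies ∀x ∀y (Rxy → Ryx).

The condition is symmetry. A defining modal formula is r → □◇r.

Yes — defined by r → □◇r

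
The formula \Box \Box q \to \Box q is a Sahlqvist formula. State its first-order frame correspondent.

This schema is the C4 axiom.
Its frame correspondent is density — \forall x \forall y (Rxy \to \exists z (Rxz \wedge Rzy)).

density: \forall x \forall y (Rxy \to \exists z (Rxz \wedge Rzy))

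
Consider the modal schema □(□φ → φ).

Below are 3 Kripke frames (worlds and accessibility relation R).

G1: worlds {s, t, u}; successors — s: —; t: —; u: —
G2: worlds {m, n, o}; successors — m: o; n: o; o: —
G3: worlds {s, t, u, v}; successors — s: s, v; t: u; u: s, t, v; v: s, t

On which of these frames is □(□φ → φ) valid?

The schema corresponds to shift-reflexivity: ∀x ∀y (Rxy → Ryy).
G1: condition met.
G2: fails — Rno but not Roo.
G3: fails — Ruv but not Rvv.
Valid on: G1.

G1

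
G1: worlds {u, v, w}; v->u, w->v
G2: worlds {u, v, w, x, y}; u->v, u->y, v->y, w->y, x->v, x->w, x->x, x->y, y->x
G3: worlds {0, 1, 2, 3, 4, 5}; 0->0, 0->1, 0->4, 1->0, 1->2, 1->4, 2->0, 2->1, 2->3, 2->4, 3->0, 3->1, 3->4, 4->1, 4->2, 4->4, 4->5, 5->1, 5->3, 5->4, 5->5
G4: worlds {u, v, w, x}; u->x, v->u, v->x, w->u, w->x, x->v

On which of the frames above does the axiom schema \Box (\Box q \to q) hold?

none

This is the axiom for shift-reflexivity; its first-order frame correspondent is \forall x \forall y (Rxy \to Ryy).
G1: fails — Rvu but not Ruu.
G2: fails — Ruv but not Rvv.
G3: fails — R53 but not R33.
G4: fails — Rwu but not Ruu.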